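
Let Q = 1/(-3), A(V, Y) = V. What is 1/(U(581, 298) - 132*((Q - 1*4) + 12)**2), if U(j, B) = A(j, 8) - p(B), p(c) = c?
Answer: -3/22427 ≈ -0.00013377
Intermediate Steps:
Q = -1/3 ≈ -0.33333
U(j, B) = j - B
1/(U(581, 298) - 132*((Q - 1*4) + 12)**2) = 1/((581 - 1*298) - 132*((-1/3 - 1*4) + 12)**2) = 1/((581 - 298) - 132*((-1/3 - 4) + 12)**2) = 1/(283 - 132*(-13/3 + 12)**2) = 1/(283 - 132*(23/3)**2) = 1/(283 - 132*529/9) = 1/(283 - 1*23276/3) = 1/(283 - 23276/3) = 1/(-22427/3) = -3/22427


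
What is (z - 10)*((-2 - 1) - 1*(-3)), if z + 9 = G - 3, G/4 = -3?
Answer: 0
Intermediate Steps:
G = -12 (G = 4*(-3) = -12)
z = -24 (z = -9 + (-12 - 3) = -9 - 15 = -24)
(z - 10)*((-2 - 1) - 1*(-3)) = (-24 - 10)*((-2 - 1) - 1*(-3)) = -34*(-3 + 3) = -34*0 = 0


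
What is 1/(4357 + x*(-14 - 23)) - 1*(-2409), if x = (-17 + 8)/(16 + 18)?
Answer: 357666673/148471 ≈ 2409.0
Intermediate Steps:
x = -9/34 ≈ -0.26471
1/(4357 + x*(-14 - 23)) - 1*(-2409) = 1/(4357 - 9*(-14 - 23)/34) - 1*(-2409) = 1/(4357 - 9/34*(-37)) + 2409 = 1/(4357 + 333/34) + 2409 = 1/(148471/34) + 2409 = 34/148471 + 2409 = 357666673/148471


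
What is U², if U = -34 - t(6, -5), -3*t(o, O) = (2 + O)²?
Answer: 961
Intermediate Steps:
t(o, O) = -(2 + O)²/3
U = -31 (U = -34 - (-1)*(2 - 5)²/3 = -34 - (-1)*(-3)²/3 = -34 - (-1)*9/3 = -34 - 1*(-3) = -34 + 3 = -31)
U² = (-31)² = 961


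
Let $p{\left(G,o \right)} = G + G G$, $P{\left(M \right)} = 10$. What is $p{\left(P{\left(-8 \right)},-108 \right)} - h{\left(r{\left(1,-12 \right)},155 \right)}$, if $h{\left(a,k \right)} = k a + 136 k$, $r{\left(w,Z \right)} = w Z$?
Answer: $-19110$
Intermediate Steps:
$p{\left(G,o \right)} = G + G^{2}$
$r{\left(w,Z \right)} = Z w$
$h{\left(a,k \right)} = 136 k + a k$ ($h{\left(a,k \right)} = a k + 136 k = 136 k + a k$)
$p{\left(P{\left(-8 \right)},-108 \right)} - h{\left(r{\left(1,-12 \right)},155 \right)} = 10 \left(1 + 10\right) - 155 \left(136 - 12\right) = 10 \cdot 11 - 155 \left(136 - 12\right) = 110 - 155 \cdot 124 = 110 - 19220 = -19110$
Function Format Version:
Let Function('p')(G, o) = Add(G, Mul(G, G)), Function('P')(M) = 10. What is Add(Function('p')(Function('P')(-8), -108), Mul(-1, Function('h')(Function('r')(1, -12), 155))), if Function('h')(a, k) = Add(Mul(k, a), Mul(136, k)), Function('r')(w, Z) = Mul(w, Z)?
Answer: -19110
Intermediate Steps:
Function('p')(G, o) = Add(G, Pow(G, 2))
Function('r')(w, Z) = Mul(Z, w)
Function('h')(a, k) = Add(Mul(136, k), Mul(a, k)) (Function('h')(a, k) = Add(Mul(a, k), Mul(136, k)) = Add(Mul(136, k), Mul(a, k)))
Add(Function('p')(Function('P')(-8), -108), Mul(-1, Function('h')(Function('r')(1, -12), 155))) = Add(Mul(10, Add(1, 10)), Mul(-1, Mul(155, Add(136, Mul(-12, 1))))) = Add(Mul(10, 11), Mul(-1, Mul(155, Add(136, -12)))) = Add(110, Mul(-1, Mul(155, 124))) = Add(110, Mul(-1, 19220)) = Add(110, -19220) = -19110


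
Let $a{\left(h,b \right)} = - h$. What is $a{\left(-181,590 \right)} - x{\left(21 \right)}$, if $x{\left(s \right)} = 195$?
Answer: $-14$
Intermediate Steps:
$a{\left(-181,590 \right)} - x{\left(21 \right)} = \left(-1\right) \left(-181\right) - 195 = 181 - 195 = -14$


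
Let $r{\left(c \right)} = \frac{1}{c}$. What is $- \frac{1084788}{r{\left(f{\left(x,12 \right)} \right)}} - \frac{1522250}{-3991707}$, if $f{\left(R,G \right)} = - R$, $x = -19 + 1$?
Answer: $- \frac{77942803833838}{3991707} \approx -1.9526 \cdot 10^{7}$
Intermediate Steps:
$x = -18$
$- \frac{1084788}{r{\left(f{\left(x,12 \right)} \right)}} - \frac{1522250}{-3991707} = - \frac{1084788}{\frac{1}{\left(-1\right) \left(-18\right)}} - \frac{1522250}{-3991707} = - \frac{1084788}{\frac{1}{18}} - - \frac{1522250}{3991707} = - 1084788 \frac{1}{\frac{1}{18}} + \frac{1522250}{3991707} = \left(-1084788\right) 18 + \frac{1522250}{3991707} = -19526184 + \frac{1522250}{3991707} = - \frac{77942803833838}{3991707}$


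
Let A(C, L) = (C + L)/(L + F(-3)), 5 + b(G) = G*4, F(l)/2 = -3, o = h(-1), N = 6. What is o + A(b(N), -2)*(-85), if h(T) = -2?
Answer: 1429/8 ≈ 178.63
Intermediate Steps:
o = -2
F(l) = -6 (F(l) = 2*(-3) = -6)
b(G) = -5 + 4*G (b(G) = -5 + G*4 = -5 + 4*G)
A(C, L) = (C + L)/(-6 + L) (A(C, L) = (C + L)/(L - 6) = (C + L)/(-6 + L))
o + A(b(N), -2)*(-85) = -2 + (((-5 + 4*6) - 2)/(-6 - 2))*(-85) = -2 + (((-5 + 24) - 2)/(-8))*(-85) = -2 - (19 - 2)/8*(-85) = -2 - ⅛*17*(-85) = -2 - 17/8*(-85) = -2 + 1445/8 = 1429/8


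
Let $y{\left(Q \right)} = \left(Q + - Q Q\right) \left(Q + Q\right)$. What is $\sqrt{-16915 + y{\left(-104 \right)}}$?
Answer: $19 \sqrt{6245} \approx 1501.5$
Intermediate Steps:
$y{\left(Q \right)} = 2 Q \left(Q - Q^{2}\right)$ ($y{\left(Q \right)} = \left(Q - Q^{2}\right) 2 Q = 2 Q \left(Q - Q^{2}\right)$)
$\sqrt{-16915 + y{\left(-104 \right)}} = \sqrt{-16915 + 2 \left(-104\right)^{2} \left(1 - -104\right)} = \sqrt{-16915 + 2 \cdot 10816 \left(1 + 104\right)} = \sqrt{-16915 + 2 \cdot 10816 \cdot 105} = \sqrt{-16915 + 2271360} = \sqrt{2254445} = 19 \sqrt{6245}$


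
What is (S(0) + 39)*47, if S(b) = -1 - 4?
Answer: 1598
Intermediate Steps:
S(b) = -5
(S(0) + 39)*47 = (-5 + 39)*47 = 34*47 = 1598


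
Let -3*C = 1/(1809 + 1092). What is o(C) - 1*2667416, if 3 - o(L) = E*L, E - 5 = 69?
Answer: -23214495265/8703 ≈ -2.6674e+6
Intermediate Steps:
E = 74 (E = 5 + 69 = 74)
C = -1/8703 (C = -1/(3*(1809 + 1092)) = -1/3/2901 = -1/3*1/2901 = -1/8703 ≈ -0.00011490)
o(L) = 3 - 74*L
o(C) - 1*2667416 = (3 - 74*(-1/8703)) - 1*2667416 = (3 + 74/8703) - 2667416 = 26183/8703 - 2667416 = -23214495265/8703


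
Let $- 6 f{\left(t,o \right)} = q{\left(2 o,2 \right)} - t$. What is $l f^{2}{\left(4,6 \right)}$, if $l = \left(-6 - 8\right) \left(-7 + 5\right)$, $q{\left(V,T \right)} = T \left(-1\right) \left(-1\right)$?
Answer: $\frac{28}{9} \approx 3.1111$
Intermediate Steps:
$q{\left(V,T \right)} = T$ ($q{\left(V,T \right)} = - T \left(-1\right) = T$)
$l = 28$ ($l = \left(-14\right) \left(-2\right) = 28$)
$f{\left(t,o \right)} = - \frac{1}{3} + \frac{t}{6}$ ($f{\left(t,o \right)} = - \frac{2 - t}{6} = - \frac{1}{3} + \frac{t}{6}$)
$l f^{2}{\left(4,6 \right)} = 28 \left(- \frac{1}{3} + \frac{1}{6} \cdot 4\right)^{2} = 28 \left(- \frac{1}{3} + \frac{2}{3}\right)^{2} = \frac{28}{9}$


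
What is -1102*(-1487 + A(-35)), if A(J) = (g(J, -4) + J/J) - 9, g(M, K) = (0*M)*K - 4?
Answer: 1651898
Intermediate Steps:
g(M, K) = -4 (g(M, K) = 0*K - 4 = 0 - 4 = -4)
A(J) = -12 (A(J) = (-4 + J/J) - 9 = (-4 + 1) - 9 = -3 - 9 = -12)
-1102*(-1487 + A(-35)) = -1102*(-1487 - 12) = -1102*(-1499) = 1651898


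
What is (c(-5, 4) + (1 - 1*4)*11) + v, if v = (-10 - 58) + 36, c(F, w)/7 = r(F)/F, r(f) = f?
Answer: -58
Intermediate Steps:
c(F, w) = 7 (c(F, w) = 7*(F/F) = 7*1 = 7)
v = -32 (v = -68 + 36 = -32)
(c(-5, 4) + (1 - 1*4)*11) + v = (7 + (1 - 1*4)*11) - 32 = (7 + (1 - 4)*11) - 32 = (7 - 3*11) - 32 = (7 - 33) - 32 = -26 - 32 = -58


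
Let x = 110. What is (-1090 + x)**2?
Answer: 960400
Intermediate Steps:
(-1090 + x)**2 = (-1090 + 110)**2 = (-980)**2 = 960400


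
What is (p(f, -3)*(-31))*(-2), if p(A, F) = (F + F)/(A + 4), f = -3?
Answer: -372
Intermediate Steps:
p(A, F) = 2*F/(4 + A) (p(A, F) = (2*F)/(4 + A) = 2*F/(4 + A))
(p(f, -3)*(-31))*(-2) = ((2*(-3)/(4 - 3))*(-31))*(-2) = ((2*(-3)/1)*(-31))*(-2) = ((2*(-3)*1)*(-31))*(-2) = -6*(-31)*(-2) = 186*(-2) = -372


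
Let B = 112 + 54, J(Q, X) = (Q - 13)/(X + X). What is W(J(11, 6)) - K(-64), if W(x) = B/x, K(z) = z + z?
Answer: -868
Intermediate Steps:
J(Q, X) = (-13 + Q)/(2*X) (J(Q, X) = (-13 + Q)/((2*X)) = (-13 + Q)*(1/(2*X)) = (-13 + Q)/(2*X))
B = 166
K(z) = 2*z
W(x) = 166/x
W(J(11, 6)) - K(-64) = 166/(((½)*(-13 + 11)/6)) - 2*(-64) = 166/(((½)*(⅙)*(-2))) - 1*(-128) = 166/(-⅙) + 128 = 166*(-6) + 128 = -996 + 128 = -868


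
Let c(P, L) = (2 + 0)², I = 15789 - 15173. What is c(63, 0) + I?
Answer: 620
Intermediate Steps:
I = 616
c(P, L) = 4 (c(P, L) = 2² = 4)
c(63, 0) + I = 4 + 616 = 620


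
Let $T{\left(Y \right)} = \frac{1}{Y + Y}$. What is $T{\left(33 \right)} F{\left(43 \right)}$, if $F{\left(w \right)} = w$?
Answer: $\frac{43}{66} \approx 0.65152$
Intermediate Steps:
$T{\left(Y \right)} = \frac{1}{2 Y}$
$T{\left(33 \right)} F{\left(43 \right)} = \frac{1}{2 \cdot 33} \cdot 43 = \frac{1}{2} \cdot \frac{1}{33} \cdot 43 = \frac{1}{66} \cdot 43 = \frac{43}{66}$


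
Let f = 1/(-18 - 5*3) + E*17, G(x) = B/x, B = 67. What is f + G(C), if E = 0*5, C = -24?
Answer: -745/264 ≈ -2.8220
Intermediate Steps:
G(x) = 67/x
E = 0
f = -1/33 (f = 1/(-18 - 5*3) + 0*17 = 1/(-18 - 15) + 0 = 1/(-33) + 0 = -1/33 + 0 = -1/33 ≈ -0.030303)
f + G(C) = -1/33 + 67/(-24) = -1/33 + 67*(-1/24) = -1/33 - 67/24 = -745/264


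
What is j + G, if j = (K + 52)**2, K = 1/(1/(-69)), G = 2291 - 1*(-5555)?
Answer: 8135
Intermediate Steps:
G = 7846 (G = 2291 + 5555 = 7846)
K = -69 (K = 1/(-1/69) = -69)
j = 289 (j = (-69 + 52)**2 = (-17)**2 = 289)
j + G = 289 + 7846 = 8135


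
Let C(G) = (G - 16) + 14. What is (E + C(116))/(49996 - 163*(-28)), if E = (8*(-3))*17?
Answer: -147/27280 ≈ -0.0053886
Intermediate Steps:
C(G) = -2 + G (C(G) = (-16 + G) + 14 = -2 + G)
E = -408 (E = -24*17 = -408)
(E + C(116))/(49996 - 163*(-28)) = (-408 + (-2 + 116))/(49996 - 163*(-28)) = (-408 + 114)/(49996 + 4564) = -294/54560 = -294*1/54560 = -147/27280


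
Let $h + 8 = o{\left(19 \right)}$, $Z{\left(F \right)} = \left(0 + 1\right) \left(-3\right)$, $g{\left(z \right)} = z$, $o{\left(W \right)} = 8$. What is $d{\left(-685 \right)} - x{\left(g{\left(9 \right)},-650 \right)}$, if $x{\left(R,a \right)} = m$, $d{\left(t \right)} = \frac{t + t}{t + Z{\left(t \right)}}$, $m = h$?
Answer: $\frac{685}{344} \approx 1.9913$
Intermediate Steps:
$Z{\left(F \right)} = -3$ ($Z{\left(F \right)} = 1 \left(-3\right) = -3$)
$h = 0$ ($h = -8 + 8 = 0$)
$m = 0$
$d{\left(t \right)} = \frac{2 t}{-3 + t}$ ($d{\left(t \right)} = \frac{t + t}{t - 3} = \frac{2 t}{-3 + t}$)
$x{\left(R,a \right)} = 0$
$d{\left(-685 \right)} - x{\left(g{\left(9 \right)},-650 \right)} = 2 \left(-685\right) \frac{1}{-3 - 685} - 0 = 2 \left(-685\right) \frac{1}{-688} + 0 = 2 \left(-685\right) \left(- \frac{1}{688}\right) + 0 = \frac{685}{344} + 0 = \frac{685}{344}$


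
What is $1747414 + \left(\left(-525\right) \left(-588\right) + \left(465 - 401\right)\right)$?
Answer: $2056178$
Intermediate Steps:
$1747414 + \left(\left(-525\right) \left(-588\right) + \left(465 - 401\right)\right) = 1747414 + \left(308700 + \left(465 - 401\right)\right) = 1747414 + \left(308700 + 64\right) = 1747414 + 308764 = 2056178$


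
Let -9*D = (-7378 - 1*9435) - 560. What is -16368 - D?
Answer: -54895/3 ≈ -18298.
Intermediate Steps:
D = 5791/3 (D = -((-7378 - 1*9435) - 560)/9 = -((-7378 - 9435) - 560)/9 = -(-16813 - 560)/9 = -1/9*(-17373) = 5791/3 ≈ 1930.3)
-16368 - D = -16368 - 1*5791/3 = -16368 - 5791/3 = -54895/3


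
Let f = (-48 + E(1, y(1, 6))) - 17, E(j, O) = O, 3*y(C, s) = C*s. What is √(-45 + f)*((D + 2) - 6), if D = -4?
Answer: -48*I*√3 ≈ -83.138*I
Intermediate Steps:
y(C, s) = C*s/3 (y(C, s) = (C*s)/3 = C*s/3)
f = -63 (f = (-48 + (⅓)*1*6) - 17 = (-48 + 2) - 17 = -46 - 17 = -63)
√(-45 + f)*((D + 2) - 6) = √(-45 - 63)*((-4 + 2) - 6) = √(-108)*(-2 - 6) = (6*I*√3)*(-8) = -48*I*√3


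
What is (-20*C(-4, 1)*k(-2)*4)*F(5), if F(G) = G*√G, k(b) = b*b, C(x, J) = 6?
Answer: -9600*√5 ≈ -21466.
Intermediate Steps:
k(b) = b²
F(G) = G^(3/2)
(-20*C(-4, 1)*k(-2)*4)*F(5) = (-20*6*(-2)²*4)*5^(3/2) = (-20*6*4*4)*(5*√5) = (-480*4)*(5*√5) = (-20*96)*(5*√5) = -9600*√5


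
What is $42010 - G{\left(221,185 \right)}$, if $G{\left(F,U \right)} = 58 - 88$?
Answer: $42040$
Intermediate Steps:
$G{\left(F,U \right)} = -30$
$42010 - G{\left(221,185 \right)} = 42010 - -30 = 42010 + 30 = 42040$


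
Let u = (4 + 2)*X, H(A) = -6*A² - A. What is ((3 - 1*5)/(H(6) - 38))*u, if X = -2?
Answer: -6/65 ≈ -0.092308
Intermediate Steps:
H(A) = -A - 6*A²
u = -12 (u = (4 + 2)*(-2) = 6*(-2) = -12)
((3 - 1*5)/(H(6) - 38))*u = ((3 - 1*5)/(-1*6*(1 + 6*6) - 38))*(-12) = ((3 - 5)/(-1*6*(1 + 36) - 38))*(-12) = -2/(-1*6*37 - 38)*(-12) = -2/(-222 - 38)*(-12) = -2/(-260)*(-12) = -2*(-1/260)*(-12) = (1/130)*(-12) = -6/65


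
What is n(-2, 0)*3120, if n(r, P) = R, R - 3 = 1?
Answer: 12480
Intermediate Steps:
R = 4 (R = 3 + 1 = 4)
n(r, P) = 4
n(-2, 0)*3120 = 4*3120 = 12480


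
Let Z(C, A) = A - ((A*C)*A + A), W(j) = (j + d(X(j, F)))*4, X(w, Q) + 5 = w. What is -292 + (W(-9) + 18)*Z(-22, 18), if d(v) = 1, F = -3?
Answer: -100084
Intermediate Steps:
X(w, Q) = -5 + w
W(j) = 4 + 4*j (W(j) = (j + 1)*4 = (1 + j)*4 = 4 + 4*j)
Z(C, A) = -C*A² (Z(C, A) = A - (C*A² + A) = A - (A + C*A²) = A + (-A - C*A²) = -C*A²)
-292 + (W(-9) + 18)*Z(-22, 18) = -292 + ((4 + 4*(-9)) + 18)*(-1*(-22)*18²) = -292 + ((4 - 36) + 18)*(-1*(-22)*324) = -292 + (-32 + 18)*7128 = -292 - 14*7128 = -292 - 99792 = -100084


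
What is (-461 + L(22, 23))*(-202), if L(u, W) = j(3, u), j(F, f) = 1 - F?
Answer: 93526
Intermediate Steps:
L(u, W) = -2 (L(u, W) = 1 - 1*3 = 1 - 3 = -2)
(-461 + L(22, 23))*(-202) = (-461 - 2)*(-202) = -463*(-202) = 93526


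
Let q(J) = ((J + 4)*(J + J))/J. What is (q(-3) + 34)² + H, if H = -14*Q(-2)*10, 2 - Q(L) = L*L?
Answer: 1576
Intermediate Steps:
Q(L) = 2 - L² (Q(L) = 2 - L*L = 2 - L²)
q(J) = 8 + 2*J (q(J) = ((4 + J)*(2*J))/J = (2*J*(4 + J))/J = 8 + 2*J)
H = 280 (H = -14*(2 - 1*(-2)²)*10 = -14*(2 - 1*4)*10 = -14*(2 - 4)*10 = -14*(-2)*10 = 28*10 = 280)
(q(-3) + 34)² + H = ((8 + 2*(-3)) + 34)² + 280 = ((8 - 6) + 34)² + 280 = (2 + 34)² + 280 = 36² + 280 = 1296 + 280 = 1576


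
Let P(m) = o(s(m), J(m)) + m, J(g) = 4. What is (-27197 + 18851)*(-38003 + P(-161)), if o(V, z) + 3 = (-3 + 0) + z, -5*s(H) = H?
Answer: 318533436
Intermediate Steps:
s(H) = -H/5
o(V, z) = -6 + z (o(V, z) = -3 + ((-3 + 0) + z) = -3 + (-3 + z) = -6 + z)
P(m) = -2 + m (P(m) = (-6 + 4) + m = -2 + m)
(-27197 + 18851)*(-38003 + P(-161)) = (-27197 + 18851)*(-38003 + (-2 - 161)) = -8346*(-38003 - 163) = -8346*(-38166) = 318533436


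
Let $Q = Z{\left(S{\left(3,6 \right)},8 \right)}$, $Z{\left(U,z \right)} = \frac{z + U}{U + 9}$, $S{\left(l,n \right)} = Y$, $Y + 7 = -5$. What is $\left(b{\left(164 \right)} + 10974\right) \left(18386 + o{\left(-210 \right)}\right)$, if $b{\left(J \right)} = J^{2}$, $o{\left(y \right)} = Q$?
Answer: $\frac{2088984940}{3} \approx 6.9633 \cdot 10^{8}$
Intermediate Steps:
$Y = -12$ ($Y = -7 - 5 = -12$)
$S{\left(l,n \right)} = -12$
$Z{\left(U,z \right)} = \frac{U + z}{9 + U}$
$Q = \frac{4}{3}$ ($Q = \frac{-12 + 8}{9 - 12} = \frac{1}{-3} \left(-4\right) = \left(- \frac{1}{3}\right) \left(-4\right) = \frac{4}{3} \approx 1.3333$)
$o{\left(y \right)} = \frac{4}{3}$
$\left(b{\left(164 \right)} + 10974\right) \left(18386 + o{\left(-210 \right)}\right) = \left(164^{2} + 10974\right) \left(18386 + \frac{4}{3}\right) = \left(26896 + 10974\right) \frac{55162}{3} = 37870 \cdot \frac{55162}{3} = \frac{2088984940}{3}$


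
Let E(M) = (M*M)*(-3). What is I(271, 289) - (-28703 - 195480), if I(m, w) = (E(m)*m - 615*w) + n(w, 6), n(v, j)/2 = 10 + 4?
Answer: -59661057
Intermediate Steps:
E(M) = -3*M² (E(M) = M²*(-3) = -3*M²)
n(v, j) = 28 (n(v, j) = 2*(10 + 4) = 2*14 = 28)
I(m, w) = 28 - 615*w - 3*m³ (I(m, w) = ((-3*m²)*m - 615*w) + 28 = (-3*m³ - 615*w) + 28 = (-615*w - 3*m³) + 28 = 28 - 615*w - 3*m³)
I(271, 289) - (-28703 - 195480) = (28 - 615*289 - 3*271³) - (-28703 - 195480) = (28 - 177735 - 3*19902511) - 1*(-224183) = (28 - 177735 - 59707533) + 224183 = -59885240 + 224183 = -59661057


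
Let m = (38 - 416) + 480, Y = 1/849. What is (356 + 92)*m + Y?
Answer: 38795905/849 ≈ 45696.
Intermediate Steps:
Y = 1/849 ≈ 0.0011779
m = 102 (m = -378 + 480 = 102)
(356 + 92)*m + Y = (356 + 92)*102 + 1/849 = 448*102 + 1/849 = 45696 + 1/849 = 38795905/849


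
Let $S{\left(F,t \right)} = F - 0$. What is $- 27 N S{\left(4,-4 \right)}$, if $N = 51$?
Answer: $-5508$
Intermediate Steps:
$S{\left(F,t \right)} = F$ ($S{\left(F,t \right)} = F + 0 = F$)
$- 27 N S{\left(4,-4 \right)} = \left(-27\right) 51 \cdot 4 = \left(-1377\right) 4 = -5508$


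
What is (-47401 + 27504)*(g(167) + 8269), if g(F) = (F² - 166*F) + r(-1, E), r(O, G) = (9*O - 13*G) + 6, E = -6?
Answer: -169343367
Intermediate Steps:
r(O, G) = 6 - 13*G + 9*O (r(O, G) = (-13*G + 9*O) + 6 = 6 - 13*G + 9*O)
g(F) = 75 + F² - 166*F (g(F) = (F² - 166*F) + (6 - 13*(-6) + 9*(-1)) = (F² - 166*F) + (6 + 78 - 9) = (F² - 166*F) + 75 = 75 + F² - 166*F)
(-47401 + 27504)*(g(167) + 8269) = (-47401 + 27504)*((75 + 167² - 166*167) + 8269) = -19897*((75 + 27889 - 27722) + 8269) = -19897*(242 + 8269) = -19897*8511 = -169343367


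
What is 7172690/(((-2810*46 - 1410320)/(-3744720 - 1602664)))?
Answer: 39137885452/1571 ≈ 2.4913e+7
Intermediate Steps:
7172690/(((-2810*46 - 1410320)/(-3744720 - 1602664))) = 7172690/(((-129260 - 1410320)/(-5347384))) = 7172690/((-1539580*(-1/5347384))) = 7172690/(54985/190978) = 7172690*(190978/54985) = 39137885452/1571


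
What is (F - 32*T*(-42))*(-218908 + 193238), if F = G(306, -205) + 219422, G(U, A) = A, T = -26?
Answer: -4730287910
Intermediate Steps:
F = 219217 (F = -205 + 219422 = 219217)
(F - 32*T*(-42))*(-218908 + 193238) = (219217 - 32*(-26)*(-42))*(-218908 + 193238) = (219217 + 832*(-42))*(-25670) = (219217 - 34944)*(-25670) = 184273*(-25670) = -4730287910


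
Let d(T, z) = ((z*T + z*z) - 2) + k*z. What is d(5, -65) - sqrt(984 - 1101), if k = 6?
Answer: 3508 - 3*I*sqrt(13) ≈ 3508.0 - 10.817*I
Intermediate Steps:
d(T, z) = -2 + z**2 + 6*z + T*z (d(T, z) = ((z*T + z*z) - 2) + 6*z = ((T*z + z**2) - 2) + 6*z = ((z**2 + T*z) - 2) + 6*z = (-2 + z**2 + T*z) + 6*z = -2 + z**2 + 6*z + T*z)
d(5, -65) - sqrt(984 - 1101) = (-2 + (-65)**2 + 6*(-65) + 5*(-65)) - sqrt(984 - 1101) = (-2 + 4225 - 390 - 325) - sqrt(-117) = 3508 - 3*I*sqrt(13)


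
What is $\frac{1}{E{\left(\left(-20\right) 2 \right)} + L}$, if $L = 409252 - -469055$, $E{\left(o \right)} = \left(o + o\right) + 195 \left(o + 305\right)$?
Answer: $\frac{1}{929902} \approx 1.0754 \cdot 10^{-6}$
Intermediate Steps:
$E{\left(o \right)} = 59475 + 197 o$ ($E{\left(o \right)} = 2 o + 195 \left(305 + o\right) = 2 o + \left(59475 + 195 o\right) = 59475 + 197 o$)
$L = 878307$ ($L = 409252 + 469055 = 878307$)
$\frac{1}{E{\left(\left(-20\right) 2 \right)} + L} = \frac{1}{\left(59475 + 197 \left(\left(-20\right) 2\right)\right) + 878307} = \frac{1}{\left(59475 + 197 \left(-40\right)\right) + 878307} = \frac{1}{\left(59475 - 7880\right) + 878307} = \frac{1}{51595 + 878307} = \frac{1}{929902}$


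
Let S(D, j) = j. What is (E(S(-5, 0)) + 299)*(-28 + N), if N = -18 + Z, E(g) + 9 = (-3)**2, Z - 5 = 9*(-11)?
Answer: -41860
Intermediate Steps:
Z = -94 (Z = 5 + 9*(-11) = 5 - 99 = -94)
E(g) = 0 (E(g) = -9 + (-3)**2 = -9 + 9 = 0)
N = -112 (N = -18 - 94 = -112)
(E(S(-5, 0)) + 299)*(-28 + N) = (0 + 299)*(-28 - 112) = 299*(-140) = -41860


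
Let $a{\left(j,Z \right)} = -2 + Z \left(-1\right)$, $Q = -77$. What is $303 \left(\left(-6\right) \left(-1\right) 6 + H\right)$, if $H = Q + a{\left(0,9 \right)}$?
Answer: $-15756$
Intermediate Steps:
$a{\left(j,Z \right)} = -2 - Z$
$H = -88$ ($H = -77 - 11 = -88$)
$303 \left(\left(-6\right) \left(-1\right) 6 + H\right) = 303 \left(\left(-6\right) \left(-1\right) 6 - 88\right) = 303 \left(6 \cdot 6 - 88\right) = 303 \left(36 - 88\right) = 303 \left(-52\right) = -15756$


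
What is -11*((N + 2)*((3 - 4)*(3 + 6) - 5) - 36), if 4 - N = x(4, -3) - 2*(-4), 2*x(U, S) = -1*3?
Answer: 319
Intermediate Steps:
x(U, S) = -3/2 (x(U, S) = (-1*3)/2 = (½)*(-3) = -3/2)
N = -5/2 (N = 4 - (-3/2 - 2*(-4)) = 4 - (-3/2 + 8) = 4 - 1*13/2 = 4 - 13/2 = -5/2 ≈ -2.5000)
-11*((N + 2)*((3 - 4)*(3 + 6) - 5) - 36) = -11*((-5/2 + 2)*((3 - 4)*(3 + 6) - 5) - 36) = -11*(-(-1*9 - 5)/2 - 36) = -11*(-(-9 - 5)/2 - 36) = -11*(-½*(-14) - 36) = -11*(7 - 36) = -11*(-29) = 319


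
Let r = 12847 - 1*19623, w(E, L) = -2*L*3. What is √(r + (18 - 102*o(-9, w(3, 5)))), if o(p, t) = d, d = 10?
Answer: I*√7778 ≈ 88.193*I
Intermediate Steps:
w(E, L) = -6*L
o(p, t) = 10
r = -6776 (r = 12847 - 19623 = -6776)
√(r + (18 - 102*o(-9, w(3, 5)))) = √(-6776 + (18 - 102*10)) = √(-6776 + (18 - 1020)) = √(-6776 - 1002) = √(-7778) = I*√7778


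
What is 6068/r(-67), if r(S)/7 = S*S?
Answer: 6068/31423 ≈ 0.19311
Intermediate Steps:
r(S) = 7*S**2 (r(S) = 7*(S*S) = 7*S**2)
6068/r(-67) = 6068/((7*(-67)**2)) = 6068/((7*4489)) = 6068/31423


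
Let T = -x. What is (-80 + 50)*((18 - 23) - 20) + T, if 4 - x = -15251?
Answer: -14505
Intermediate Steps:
x = 15255 (x = 4 - 1*(-15251) = 4 + 15251 = 15255)
T = -15255 (T = -1*15255 = -15255)
(-80 + 50)*((18 - 23) - 20) + T = (-80 + 50)*((18 - 23) - 20) - 15255 = -30*(-5 - 20) - 15255 = -30*(-25) - 15255 = 750 - 15255 = -14505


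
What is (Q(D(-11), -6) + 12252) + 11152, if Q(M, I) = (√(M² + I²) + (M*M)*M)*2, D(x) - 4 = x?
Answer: 22718 + 2*√85 ≈ 22736.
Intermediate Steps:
D(x) = 4 + x
Q(M, I) = 2*M³ + 2*√(I² + M²) (Q(M, I) = (√(I² + M²) + M²*M)*2 = (√(I² + M²) + M³)*2 = (M³ + √(I² + M²))*2 = 2*M³ + 2*√(I² + M²))
(Q(D(-11), -6) + 12252) + 11152 = ((2*(4 - 11)³ + 2*√((-6)² + (4 - 11)²)) + 12252) + 11152 = ((2*(-7)³ + 2*√(36 + (-7)²)) + 12252) + 11152 = ((2*(-343) + 2*√(36 + 49)) + 12252) + 11152 = ((-686 + 2*√85) + 12252) + 11152 = (11566 + 2*√85) + 11152 = 22718 + 2*√85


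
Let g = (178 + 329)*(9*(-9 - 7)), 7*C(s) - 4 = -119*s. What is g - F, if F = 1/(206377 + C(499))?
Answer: -101135208103/1385262 ≈ -73008.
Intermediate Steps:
C(s) = 4/7 - 17*s (C(s) = 4/7 + (-119*s)/7 = 4/7 - 17*s)
F = 7/1385262 (F = 1/(206377 + (4/7 - 17*499)) = 1/(206377 + (4/7 - 8483)) = 1/(206377 - 59377/7) = 1/(1385262/7) = 7/1385262 ≈ 5.0532e-6)
g = -73008 (g = 507*(9*(-16)) = 507*(-144) = -73008)
g - F = -73008 - 1*7/1385262 = -73008 - 7/1385262 = -101135208103/1385262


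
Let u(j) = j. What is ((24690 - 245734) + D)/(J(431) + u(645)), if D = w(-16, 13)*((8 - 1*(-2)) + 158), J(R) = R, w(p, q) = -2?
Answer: -55345/269 ≈ -205.74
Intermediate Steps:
D = -336 (D = -2*((8 - 1*(-2)) + 158) = -2*((8 + 2) + 158) = -2*(10 + 158) = -2*168 = -336)
((24690 - 245734) + D)/(J(431) + u(645)) = ((24690 - 245734) - 336)/(431 + 645) = (-221044 - 336)/1076 = -221380*1/1076 = -55345/269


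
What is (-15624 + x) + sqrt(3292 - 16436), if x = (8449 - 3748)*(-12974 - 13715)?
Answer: -125480613 + 2*I*sqrt(3286) ≈ -1.2548e+8 + 114.65*I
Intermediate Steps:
x = -125464989 (x = 4701*(-26689) = -125464989)
(-15624 + x) + sqrt(3292 - 16436) = (-15624 - 125464989) + sqrt(3292 - 16436) = -125480613 + sqrt(-13144) = -125480613 + 2*I*sqrt(3286)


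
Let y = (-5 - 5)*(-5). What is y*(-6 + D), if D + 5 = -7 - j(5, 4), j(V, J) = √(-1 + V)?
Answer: -1000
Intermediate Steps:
y = 50 (y = -10*(-5) = 50)
D = -14 (D = -5 + (-7 - √(-1 + 5)) = -5 + (-7 - √4) = -5 + (-7 - 1*2) = -5 + (-7 - 2) = -5 - 9 = -14)
y*(-6 + D) = 50*(-6 - 14) = 50*(-20) = -1000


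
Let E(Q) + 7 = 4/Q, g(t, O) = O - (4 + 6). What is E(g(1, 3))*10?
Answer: -530/7 ≈ -75.714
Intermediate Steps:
g(t, O) = -10 + O (g(t, O) = O - 1*10 = O - 10 = -10 + O)
E(Q) = -7 + 4/Q
E(g(1, 3))*10 = (-7 + 4/(-10 + 3))*10 = (-7 + 4/(-7))*10 = (-7 + 4*(-⅐))*10 = (-7 - 4/7)*10 = -53/7*10 = -530/7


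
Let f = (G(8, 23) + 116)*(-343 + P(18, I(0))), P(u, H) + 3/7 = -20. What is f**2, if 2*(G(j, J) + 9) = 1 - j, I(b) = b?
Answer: 69328996416/49 ≈ 1.4149e+9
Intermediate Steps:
P(u, H) = -143/7 (P(u, H) = -3/7 - 20 = -143/7)
G(j, J) = -17/2 - j/2 (G(j, J) = -9 + (1 - j)/2 = -9 + (1/2 - j/2) = -17/2 - j/2)
f = -263304/7 (f = ((-17/2 - 1/2*8) + 116)*(-343 - 143/7) = ((-17/2 - 4) + 116)*(-2544/7) = (-25/2 + 116)*(-2544/7) = (207/2)*(-2544/7) = -263304/7 ≈ -37615.)
f**2 = (-263304/7)**2 = 69328996416/49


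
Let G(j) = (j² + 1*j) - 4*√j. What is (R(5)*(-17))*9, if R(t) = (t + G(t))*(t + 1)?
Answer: -32130 + 3672*√5 ≈ -23919.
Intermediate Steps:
G(j) = j + j² - 4*√j (G(j) = (j² + j) - 4*√j = (j + j²) - 4*√j = j + j² - 4*√j)
R(t) = (1 + t)*(t² - 4*√t + 2*t) (R(t) = (t + (t + t² - 4*√t))*(t + 1) = (t² - 4*√t + 2*t)*(1 + t) = (1 + t)*(t² - 4*√t + 2*t))
(R(5)*(-17))*9 = ((5³ - 4*√5 - 20*√5 + 2*5 + 3*5²)*(-17))*9 = ((125 - 4*√5 - 20*√5 + 10 + 3*25)*(-17))*9 = ((125 - 4*√5 - 20*√5 + 10 + 75)*(-17))*9 = ((210 - 24*√5)*(-17))*9 = (-3570 + 408*√5)*9 = -32130 + 3672*√5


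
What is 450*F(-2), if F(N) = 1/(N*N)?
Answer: 225/2 ≈ 112.50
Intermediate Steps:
F(N) = N⁻² (F(N) = 1/(N²) = N⁻²)
450*F(-2) = 450/(-2)² = 450*(¼) = 225/2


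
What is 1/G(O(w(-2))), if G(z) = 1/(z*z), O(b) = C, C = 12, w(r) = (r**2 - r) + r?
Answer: 144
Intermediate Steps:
w(r) = r**2
O(b) = 12
G(z) = z**(-2)
1/G(O(w(-2))) = 1/(12**(-2)) = 1/(1/144) = 144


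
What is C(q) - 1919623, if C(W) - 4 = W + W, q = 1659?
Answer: -1916301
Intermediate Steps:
C(W) = 4 + 2*W (C(W) = 4 + (W + W) = 4 + 2*W)
C(q) - 1919623 = (4 + 2*1659) - 1919623 = (4 + 3318) - 1919623 = 3322 - 1919623 = -1916301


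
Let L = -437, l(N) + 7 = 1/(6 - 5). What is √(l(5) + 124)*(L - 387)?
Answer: -824*√118 ≈ -8950.9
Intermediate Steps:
l(N) = -6 (l(N) = -7 + 1/(6 - 5) = -7 + 1/1 = -7 + 1 = -6)
√(l(5) + 124)*(L - 387) = √(-6 + 124)*(-437 - 387) = √118*(-824) = -824*√118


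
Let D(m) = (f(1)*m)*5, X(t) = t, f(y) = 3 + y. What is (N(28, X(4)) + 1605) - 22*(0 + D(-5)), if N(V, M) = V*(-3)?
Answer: 3721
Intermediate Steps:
N(V, M) = -3*V
D(m) = 20*m (D(m) = ((3 + 1)*m)*5 = (4*m)*5 = 20*m)
(N(28, X(4)) + 1605) - 22*(0 + D(-5)) = (-3*28 + 1605) - 22*(0 + 20*(-5)) = (-84 + 1605) - 22*(0 - 100) = 1521 - 22*(-100) = 1521 + 2200 = 3721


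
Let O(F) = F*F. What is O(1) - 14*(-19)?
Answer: 267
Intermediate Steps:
O(F) = F**2
O(1) - 14*(-19) = 1**2 - 14*(-19) = 1 + 266 = 267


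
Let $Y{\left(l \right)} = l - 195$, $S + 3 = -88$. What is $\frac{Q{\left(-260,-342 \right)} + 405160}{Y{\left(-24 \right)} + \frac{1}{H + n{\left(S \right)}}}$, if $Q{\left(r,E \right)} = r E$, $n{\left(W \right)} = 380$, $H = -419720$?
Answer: $- \frac{207187507200}{91835461} \approx -2256.1$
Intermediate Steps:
$S = -91$ ($S = -3 - 88 = -91$)
$Y{\left(l \right)} = -195 + l$ ($Y{\left(l \right)} = l - 195 = -195 + l$)
$Q{\left(r,E \right)} = E r$
$\frac{Q{\left(-260,-342 \right)} + 405160}{Y{\left(-24 \right)} + \frac{1}{H + n{\left(S \right)}}} = \frac{\left(-342\right) \left(-260\right) + 405160}{\left(-195 - 24\right) + \frac{1}{-419720 + 380}} = \frac{88920 + 405160}{-219 + \frac{1}{-419340}} = \frac{494080}{-219 - \frac{1}{419340}} = \frac{494080}{- \frac{91835461}{419340}} = 494080 \left(- \frac{419340}{91835461}\right) = - \frac{207187507200}{91835461}$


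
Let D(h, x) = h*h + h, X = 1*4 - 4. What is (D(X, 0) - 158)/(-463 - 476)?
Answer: 158/939 ≈ 0.16826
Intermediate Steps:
X = 0 (X = 4 - 4 = 0)
D(h, x) = h + h² (D(h, x) = h² + h = h + h²)
(D(X, 0) - 158)/(-463 - 476) = (0*(1 + 0) - 158)/(-463 - 476) = (0*1 - 158)/(-939) = (0 - 158)*(-1/939) = -158*(-1/939) = 158/939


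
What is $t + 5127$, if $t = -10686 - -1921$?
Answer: $-3638$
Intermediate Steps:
$t = -8765$ ($t = -10686 + 1921 = -8765$)
$t + 5127 = -8765 + 5127 = -3638$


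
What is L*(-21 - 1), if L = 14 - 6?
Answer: -176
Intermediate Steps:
L = 8
L*(-21 - 1) = 8*(-21 - 1) = 8*(-22) = -176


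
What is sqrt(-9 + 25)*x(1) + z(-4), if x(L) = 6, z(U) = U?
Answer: 20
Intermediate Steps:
sqrt(-9 + 25)*x(1) + z(-4) = sqrt(-9 + 25)*6 - 4 = sqrt(16)*6 - 4 = 4*6 - 4 = 24 - 4 = 20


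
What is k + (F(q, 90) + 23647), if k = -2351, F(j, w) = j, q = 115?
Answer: 21411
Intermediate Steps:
k + (F(q, 90) + 23647) = -2351 + (115 + 23647) = -2351 + 23762 = 21411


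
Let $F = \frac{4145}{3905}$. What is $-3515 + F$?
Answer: $- \frac{2744386}{781} \approx -3513.9$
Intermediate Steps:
$F = \frac{829}{781}$ ($F = 4145 \cdot \frac{1}{3905} = \frac{829}{781} \approx 1.0615$)
$-3515 + F = -3515 + \frac{829}{781} = - \frac{2744386}{781}$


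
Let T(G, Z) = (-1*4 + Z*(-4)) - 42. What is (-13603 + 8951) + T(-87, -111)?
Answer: -4254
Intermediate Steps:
T(G, Z) = -46 - 4*Z (T(G, Z) = (-4 - 4*Z) - 42 = -46 - 4*Z)
(-13603 + 8951) + T(-87, -111) = (-13603 + 8951) + (-46 - 4*(-111)) = -4652 + (-46 + 444) = -4652 + 398 = -4254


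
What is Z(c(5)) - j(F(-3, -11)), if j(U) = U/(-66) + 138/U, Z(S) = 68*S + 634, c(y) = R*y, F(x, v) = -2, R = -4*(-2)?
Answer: 112958/33 ≈ 3423.0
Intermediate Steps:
R = 8
c(y) = 8*y
Z(S) = 634 + 68*S
j(U) = 138/U - U/66 (j(U) = U*(-1/66) + 138/U = -U/66 + 138/U = 138/U - U/66)
Z(c(5)) - j(F(-3, -11)) = (634 + 68*(8*5)) - (138/(-2) - 1/66*(-2)) = (634 + 68*40) - (138*(-1/2) + 1/33) = (634 + 2720) - (-69 + 1/33) = 3354 - 1*(-2276/33) = 3354 + 2276/33 = 112958/33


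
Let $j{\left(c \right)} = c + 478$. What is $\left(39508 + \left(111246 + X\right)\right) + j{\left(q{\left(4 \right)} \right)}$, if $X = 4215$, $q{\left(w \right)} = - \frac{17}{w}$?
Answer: $\frac{621771}{4} \approx 1.5544 \cdot 10^{5}$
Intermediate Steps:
$j{\left(c \right)} = 478 + c$
$\left(39508 + \left(111246 + X\right)\right) + j{\left(q{\left(4 \right)} \right)} = \left(39508 + \left(111246 + 4215\right)\right) + \left(478 - \frac{17}{4}\right) = \left(39508 + 115461\right) + \left(478 - \frac{17}{4}\right) = 154969 + \left(478 - \frac{17}{4}\right) = 154969 + \frac{1895}{4} = \frac{621771}{4}$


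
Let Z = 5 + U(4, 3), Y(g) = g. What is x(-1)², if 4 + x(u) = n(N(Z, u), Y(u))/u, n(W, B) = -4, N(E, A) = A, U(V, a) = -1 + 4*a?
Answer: 0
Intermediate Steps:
Z = 16 (Z = 5 + (-1 + 4*3) = 5 + (-1 + 12) = 5 + 11 = 16)
x(u) = -4 - 4/u
x(-1)² = (-4 - 4/(-1))² = (-4 - 4*(-1))² = (-4 + 4)² = 0² = 0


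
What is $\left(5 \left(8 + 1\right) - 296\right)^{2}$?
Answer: $63001$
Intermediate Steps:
$\left(5 \left(8 + 1\right) - 296\right)^{2} = \left(5 \cdot 9 - 296\right)^{2} = \left(45 - 296\right)^{2} = \left(-251\right)^{2} = 63001$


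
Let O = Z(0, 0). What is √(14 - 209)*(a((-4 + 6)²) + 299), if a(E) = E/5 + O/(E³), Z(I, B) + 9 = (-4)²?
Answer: 95971*I*√195/320 ≈ 4188.0*I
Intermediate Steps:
Z(I, B) = 7 (Z(I, B) = -9 + (-4)² = -9 + 16 = 7)
O = 7
a(E) = 7/E³ + E/5 (a(E) = E/5 + 7/(E³) = E*(⅕) + 7/E³ = E/5 + 7/E³ = 7/E³ + E/5)
√(14 - 209)*(a((-4 + 6)²) + 299) = √(14 - 209)*((7/((-4 + 6)²)³ + (-4 + 6)²/5) + 299) = √(-195)*((7/(2²)³ + (⅕)*2²) + 299) = (I*√195)*((7/4³ + (⅕)*4) + 299) = (I*√195)*((7*(1/64) + ⅘) + 299) = (I*√195)*((7/64 + ⅘) + 299) = (I*√195)*(291/320 + 299) = (I*√195)*(95971/320) = 95971*I*√195/320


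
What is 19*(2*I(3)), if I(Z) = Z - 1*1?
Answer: 76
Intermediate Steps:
I(Z) = -1 + Z (I(Z) = Z - 1 = -1 + Z)
19*(2*I(3)) = 19*(2*(-1 + 3)) = 19*(2*2) = 19*4 = 76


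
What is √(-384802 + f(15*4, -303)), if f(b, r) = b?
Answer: I*√384742 ≈ 620.28*I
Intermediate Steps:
√(-384802 + f(15*4, -303)) = √(-384802 + 15*4) = √(-384802 + 60) = √(-384742) = I*√384742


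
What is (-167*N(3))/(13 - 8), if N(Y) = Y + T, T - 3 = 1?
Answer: -1169/5 ≈ -233.80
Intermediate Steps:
T = 4 (T = 3 + 1 = 4)
N(Y) = 4 + Y (N(Y) = Y + 4 = 4 + Y)
(-167*N(3))/(13 - 8) = (-167*(4 + 3))/(13 - 8) = -167*7/5 = -1169*1/5 = -1169/5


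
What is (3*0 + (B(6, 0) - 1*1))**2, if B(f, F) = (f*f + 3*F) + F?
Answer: 1225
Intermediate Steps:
B(f, F) = f**2 + 4*F (B(f, F) = (f**2 + 3*F) + F = f**2 + 4*F)
(3*0 + (B(6, 0) - 1*1))**2 = (3*0 + ((6**2 + 4*0) - 1*1))**2 = (0 + ((36 + 0) - 1))**2 = (0 + (36 - 1))**2 = (0 + 35)**2 = 35**2 = 1225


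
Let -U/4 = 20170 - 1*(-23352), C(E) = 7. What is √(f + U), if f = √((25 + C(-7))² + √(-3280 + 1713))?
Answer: √(-174088 + √(1024 + I*√1567)) ≈ 0.0007 + 417.2*I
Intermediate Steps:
U = -174088 (U = -4*(20170 - 1*(-23352)) = -4*(20170 + 23352) = -4*43522 = -174088)
f = √(1024 + I*√1567) (f = √((25 + 7)² + √(-3280 + 1713)) = √(32² + √(-1567)) = √(1024 + I*√1567) ≈ 32.006 + 0.6184*I)
√(f + U) = √(√(1024 + I*√1567) - 174088) = √(-174088 + √(1024 + I*√1567))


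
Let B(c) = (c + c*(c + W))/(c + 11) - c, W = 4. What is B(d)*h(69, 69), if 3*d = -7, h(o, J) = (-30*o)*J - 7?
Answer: -2999577/13 ≈ -2.3074e+5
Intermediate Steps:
h(o, J) = -7 - 30*J*o (h(o, J) = -30*J*o - 7 = -7 - 30*J*o)
d = -7/3 (d = (⅓)*(-7) = -7/3 ≈ -2.3333)
B(c) = -c + (c + c*(4 + c))/(11 + c) (B(c) = (c + c*(c + 4))/(c + 11) - c = (c + c*(4 + c))/(11 + c) - c = -c + (c + c*(4 + c))/(11 + c))
B(d)*h(69, 69) = (-6*(-7/3)/(11 - 7/3))*(-7 - 30*69*69) = (-6*(-7/3)/26/3)*(-7 - 142830) = -6*(-7/3)*3/26*(-142837) = (21/13)*(-142837) = -2999577/13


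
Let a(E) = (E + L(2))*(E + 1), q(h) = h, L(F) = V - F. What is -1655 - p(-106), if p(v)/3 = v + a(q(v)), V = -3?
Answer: -36302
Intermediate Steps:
L(F) = -3 - F
a(E) = (1 + E)*(-5 + E) (a(E) = (E + (-3 - 1*2))*(E + 1) = (E + (-3 - 2))*(1 + E) = (E - 5)*(1 + E) = (-5 + E)*(1 + E) = (1 + E)*(-5 + E))
p(v) = -15 - 9*v + 3*v**2 (p(v) = 3*(v + (-5 + v**2 - 4*v)) = 3*(-5 + v**2 - 3*v) = -15 - 9*v + 3*v**2)
-1655 - p(-106) = -1655 - (-15 - 9*(-106) + 3*(-106)**2) = -1655 - (-15 + 954 + 3*11236) = -1655 - (-15 + 954 + 33708) = -1655 - 1*34647 = -1655 - 34647 = -36302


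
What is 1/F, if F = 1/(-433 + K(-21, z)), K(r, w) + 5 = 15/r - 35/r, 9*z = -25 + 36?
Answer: -9178/21 ≈ -437.05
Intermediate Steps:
z = 11/9 (z = (-25 + 36)/9 = (1/9)*11 = 11/9 ≈ 1.2222)
K(r, w) = -5 - 20/r (K(r, w) = -5 + (15/r - 35/r) = -5 - 20/r)
F = -21/9178 (F = 1/(-433 + (-5 - 20/(-21))) = 1/(-433 + (-5 - 20*(-1/21))) = 1/(-433 + (-5 + 20/21)) = 1/(-433 - 85/21) = 1/(-9178/21) = -21/9178 ≈ -0.0022881)
1/F = 1/(-21/9178) = -9178/21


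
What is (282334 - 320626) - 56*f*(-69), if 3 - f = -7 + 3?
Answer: -11244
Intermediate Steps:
f = 7 (f = 3 - (-7 + 3) = 3 - 1*(-4) = 3 + 4 = 7)
(282334 - 320626) - 56*f*(-69) = (282334 - 320626) - 56*7*(-69) = -38292 - 392*(-69) = -38292 + 27048 = -11244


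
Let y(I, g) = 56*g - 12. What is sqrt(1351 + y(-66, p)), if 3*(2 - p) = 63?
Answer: 5*sqrt(11) ≈ 16.583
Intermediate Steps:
p = -19 (p = 2 - 1/3*63 = 2 - 21 = -19)
y(I, g) = -12 + 56*g
sqrt(1351 + y(-66, p)) = sqrt(1351 + (-12 + 56*(-19))) = sqrt(1351 + (-12 - 1064)) = sqrt(1351 - 1076) = sqrt(275) = 5*sqrt(11)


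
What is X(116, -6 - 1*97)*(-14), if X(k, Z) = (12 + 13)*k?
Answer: -40600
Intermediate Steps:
X(k, Z) = 25*k
X(116, -6 - 1*97)*(-14) = (25*116)*(-14) = 2900*(-14) = -40600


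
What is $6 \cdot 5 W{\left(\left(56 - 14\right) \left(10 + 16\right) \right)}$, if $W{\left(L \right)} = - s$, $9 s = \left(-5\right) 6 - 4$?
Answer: $\frac{340}{3} \approx 113.33$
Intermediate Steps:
$s = - \frac{34}{9}$ ($s = \frac{\left(-5\right) 6 - 4}{9} = \frac{-30 - 4}{9} = \frac{1}{9} \left(-34\right) = - \frac{34}{9} \approx -3.7778$)
$W{\left(L \right)} = \frac{34}{9}$ ($W{\left(L \right)} = \left(-1\right) \left(- \frac{34}{9}\right) = \frac{34}{9}$)
$6 \cdot 5 W{\left(\left(56 - 14\right) \left(10 + 16\right) \right)} = 6 \cdot 5 \cdot \frac{34}{9} = 30 \cdot \frac{34}{9} = \frac{340}{3}$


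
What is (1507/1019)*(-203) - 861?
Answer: -1183280/1019 ≈ -1161.2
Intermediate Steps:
(1507/1019)*(-203) - 861 = -305921/1019 - 861 = -1183280/1019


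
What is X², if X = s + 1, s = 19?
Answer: 400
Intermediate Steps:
X = 20 (X = 19 + 1 = 20)
X² = 20² = 400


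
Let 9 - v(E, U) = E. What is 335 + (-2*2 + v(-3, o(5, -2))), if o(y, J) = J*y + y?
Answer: 343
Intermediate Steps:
o(y, J) = y + J*y
v(E, U) = 9 - E
335 + (-2*2 + v(-3, o(5, -2))) = 335 + (-2*2 + (9 - 1*(-3))) = 335 + (-4 + (9 + 3)) = 335 + (-4 + 12) = 335 + 8 = 343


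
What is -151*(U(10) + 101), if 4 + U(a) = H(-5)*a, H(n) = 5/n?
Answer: -13137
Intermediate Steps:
U(a) = -4 - a (U(a) = -4 + (5/(-5))*a = -4 + (5*(-1/5))*a = -4 - a)
-151*(U(10) + 101) = -151*((-4 - 1*10) + 101) = -151*((-4 - 10) + 101) = -151*(-14 + 101) = -151*87 = -13137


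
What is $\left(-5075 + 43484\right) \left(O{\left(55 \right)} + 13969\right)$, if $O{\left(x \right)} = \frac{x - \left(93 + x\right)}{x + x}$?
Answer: $\frac{59015313273}{110} \approx 5.365 \cdot 10^{8}$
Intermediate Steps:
$O{\left(x \right)} = - \frac{93}{2 x}$
$\left(-5075 + 43484\right) \left(O{\left(55 \right)} + 13969\right) = \left(-5075 + 43484\right) \left(- \frac{93}{2 \cdot 55} + 13969\right) = 38409 \left(\left(- \frac{93}{2}\right) \frac{1}{55} + 13969\right) = 38409 \left(- \frac{93}{110} + 13969\right) = 38409 \cdot \frac{1536497}{110} = \frac{59015313273}{110}$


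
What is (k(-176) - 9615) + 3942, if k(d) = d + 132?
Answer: -5717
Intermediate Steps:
k(d) = 132 + d
(k(-176) - 9615) + 3942 = ((132 - 176) - 9615) + 3942 = (-44 - 9615) + 3942 = -9659 + 3942 = -5717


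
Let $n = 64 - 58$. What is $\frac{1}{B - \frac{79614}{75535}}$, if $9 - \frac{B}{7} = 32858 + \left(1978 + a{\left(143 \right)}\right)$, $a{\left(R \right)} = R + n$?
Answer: $- \frac{75535}{18493464734} \approx -4.0844 \cdot 10^{-6}$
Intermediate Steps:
$n = 6$ ($n = 64 - 58 = 6$)
$a{\left(R \right)} = 6 + R$ ($a{\left(R \right)} = R + 6 = 6 + R$)
$B = -244832$ ($B = 63 - 7 \left(32858 + \left(1978 + \left(6 + 143\right)\right)\right) = 63 - 7 \left(32858 + \left(1978 + 149\right)\right) = 63 - 7 \left(32858 + 2127\right) = 63 - 244895 = -244832$)
$\frac{1}{B - \frac{79614}{75535}} = \frac{1}{-244832 - \frac{79614}{75535}} = \frac{1}{- \frac{18493464734}{75535}} = - \frac{75535}{18493464734}$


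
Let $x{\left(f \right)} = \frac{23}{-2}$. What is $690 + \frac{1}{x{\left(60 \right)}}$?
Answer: $\frac{15868}{23} \approx 689.91$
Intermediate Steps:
$x{\left(f \right)} = - \frac{23}{2}$ ($x{\left(f \right)} = 23 \left(- \frac{1}{2}\right) = - \frac{23}{2}$)
$690 + \frac{1}{x{\left(60 \right)}} = 690 + \frac{1}{- \frac{23}{2}} = 690 - \frac{2}{23} = \frac{15868}{23}$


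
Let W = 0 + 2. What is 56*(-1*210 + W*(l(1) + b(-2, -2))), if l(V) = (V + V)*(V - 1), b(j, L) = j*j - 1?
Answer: -11424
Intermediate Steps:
b(j, L) = -1 + j² (b(j, L) = j² - 1 = -1 + j²)
l(V) = 2*V*(-1 + V) (l(V) = (2*V)*(-1 + V) = 2*V*(-1 + V))
W = 2
56*(-1*210 + W*(l(1) + b(-2, -2))) = 56*(-1*210 + 2*(2*1*(-1 + 1) + (-1 + (-2)²))) = 56*(-210 + 2*(2*1*0 + (-1 + 4))) = 56*(-210 + 2*(0 + 3)) = 56*(-210 + 2*3) = 56*(-210 + 6) = 56*(-204) = -11424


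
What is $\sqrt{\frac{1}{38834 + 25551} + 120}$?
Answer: $\frac{\sqrt{497451451385}}{64385} \approx 10.954$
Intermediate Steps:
$\sqrt{\frac{1}{38834 + 25551} + 120} = \sqrt{\frac{1}{64385} + 120} = \sqrt{\frac{7726201}{64385}} = \frac{\sqrt{497451451385}}{64385}$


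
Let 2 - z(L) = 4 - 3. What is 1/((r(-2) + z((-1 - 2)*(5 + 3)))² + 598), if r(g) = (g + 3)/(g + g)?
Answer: 16/9577 ≈ 0.0016707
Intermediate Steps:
z(L) = 1 (z(L) = 2 - (4 - 3) = 2 - 1*1 = 2 - 1 = 1)
r(g) = (3 + g)/(2*g) (r(g) = (3 + g)/((2*g)) = (3 + g)*(1/(2*g)) = (3 + g)/(2*g))
1/((r(-2) + z((-1 - 2)*(5 + 3)))² + 598) = 1/(((½)*(3 - 2)/(-2) + 1)² + 598) = 1/(((½)*(-½)*1 + 1)² + 598) = 1/((-¼ + 1)² + 598) = 1/((¾)² + 598) = 1/(9/16 + 598) = 1/(9577/16) = 16/9577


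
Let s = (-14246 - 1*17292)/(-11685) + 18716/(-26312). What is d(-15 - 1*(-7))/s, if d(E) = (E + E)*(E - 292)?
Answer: 368946864000/152782849 ≈ 2414.8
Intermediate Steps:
d(E) = 2*E*(-292 + E) (d(E) = (2*E)*(-292 + E) = 2*E*(-292 + E))
s = 152782849/76863930 (s = (-14246 - 17292)*(-1/11685) + 18716*(-1/26312) = -31538*(-1/11685) - 4679/6578 = 31538/11685 - 4679/6578 = 152782849/76863930 ≈ 1.9877)
d(-15 - 1*(-7))/s = (2*(-15 - 1*(-7))*(-292 + (-15 - 1*(-7))))/(152782849/76863930) = (2*(-15 + 7)*(-292 + (-15 + 7)))*(76863930/152782849) = (2*(-8)*(-292 - 8))*(76863930/152782849) = (2*(-8)*(-300))*(76863930/152782849) = 4800*(76863930/152782849) = 368946864000/152782849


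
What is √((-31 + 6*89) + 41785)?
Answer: 4*√2643 ≈ 205.64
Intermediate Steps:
√((-31 + 6*89) + 41785) = √((-31 + 534) + 41785) = √(503 + 41785) = √42288 = 4*√2643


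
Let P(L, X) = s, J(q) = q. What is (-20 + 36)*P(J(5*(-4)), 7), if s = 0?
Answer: 0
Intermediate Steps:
P(L, X) = 0
(-20 + 36)*P(J(5*(-4)), 7) = (-20 + 36)*0 = 16*0 = 0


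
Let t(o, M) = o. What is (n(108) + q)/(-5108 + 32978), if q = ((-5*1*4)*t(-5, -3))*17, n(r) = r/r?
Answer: 567/9290 ≈ 0.061033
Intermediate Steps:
n(r) = 1
q = 1700 (q = ((-5*1*4)*(-5))*17 = (-5*4*(-5))*17 = -20*(-5)*17 = 100*17 = 1700)
(n(108) + q)/(-5108 + 32978) = (1 + 1700)/(-5108 + 32978) = 1701/27870 = 1701*(1/27870) = 567/9290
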